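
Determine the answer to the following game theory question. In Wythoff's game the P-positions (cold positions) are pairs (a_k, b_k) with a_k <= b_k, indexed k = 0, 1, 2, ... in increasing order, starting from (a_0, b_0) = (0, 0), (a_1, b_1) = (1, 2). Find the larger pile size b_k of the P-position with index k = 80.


By Wythoff's theorem, a_k = floor(k * phi) and b_k = floor(k * phi^2) = a_k + k, where phi = (1 + sqrt(5))/2 is the golden ratio.
phi = (1 + sqrt(5))/2 = 1.618034
phi^2 = phi + 1 = 2.618034
k = 80
k * phi^2 = 80 * 2.618034 = 209.442719
b_80 = floor(k * phi^2) = 209 (check: a_80 + k = 129 + 80 = 209)

209


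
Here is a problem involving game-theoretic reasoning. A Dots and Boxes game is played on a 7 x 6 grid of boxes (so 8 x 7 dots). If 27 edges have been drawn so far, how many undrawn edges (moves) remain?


Grid: 7 x 6 boxes, i.e. 8 rows and 7 columns of dots.
Horizontal edges: (rows + 1) * cols = 8 * 6 = 48
Vertical edges: rows * (cols + 1) = 7 * 7 = 49
Total edges: 48 + 49 = 97
Edges drawn: 27
Remaining: 97 - 27 = 70

70


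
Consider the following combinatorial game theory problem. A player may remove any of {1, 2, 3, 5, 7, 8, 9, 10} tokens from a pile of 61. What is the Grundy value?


The subtraction set is S = {1, 2, 3, 5, 7, 8, 9, 10}.
G(k) = mex{ G(k - s) : s in S, s <= k }. We compute iteratively: G(0) = 0.
G(1) = mex({0}) = 1
G(2) = mex({0, 1}) = 2
G(3) = mex({0, 1, 2}) = 3
G(4) = mex({1, 2, 3}) = 0
G(5) = mex({0, 2, 3}) = 1
G(6) = mex({0, 1, 3}) = 2
G(7) = mex({0, 1, 2}) = 3
G(8) = mex({0, 1, 2, 3}) = 4
G(9) = mex({0, 1, 2, 3, 4}) = 5
G(10) = mex({0, 1, 2, 3, 4, 5}) = 6
G(11) = mex({0, 1, 2, 3, 4, 5, 6}) = 7
G(12) = mex({0, 1, 2, 3, 5, 6, 7}) = 4
G(13) = mex({0, 1, 2, 3, 4, 6, 7}) = 5
G(14) = mex({0, 1, 2, 3, 4, 5, 7}) = 6
G(15) = mex({1, 2, 3, 4, 5, 6}) = 0
G(16) = mex({0, 2, 3, 4, 5, 6, 7}) = 1
G(17) = mex({0, 1, 3, 4, 5, 6}) = 2
G(18) = mex({0, 1, 2, 4, 5, 6, 7}) = 3
G(19) = mex({1, 2, 3, 4, 5, 6, 7}) = 0
G(20) = mex({0, 2, 3, 4, 5, 6, 7}) = 1
G(21) = mex({0, 1, 3, 4, 5, 6, 7}) = 2
G(22) = mex({0, 1, 2, 4, 5, 6}) = 3
G(23) = mex({0, 1, 2, 3, 5, 6}) = 4
G(24) = mex({0, 1, 2, 3, 4, 6}) = 5
Observe that G(15)..G(24) = 0, 1, 2, 3, 0, 1, 2, 3, 4, 5 repeats G(0)..G(9) = 0, 1, 2, 3, 0, 1, 2, 3, 4, 5.
For k >= max(S) = 10, G(k) is determined by the previous 10 values G(k-10)..G(k-1); a window of 10 consecutive values has recurred shifted by 15, so by induction G(k + 15) = G(k) for all k >= 0: the sequence is periodic from the start with period 15.
One period: G(0..14) = 0, 1, 2, 3, 0, 1, 2, 3, 4, 5, 6, 7, 4, 5, 6.
61 mod 15 = 1, so G(61) = G(1) = 1.

1


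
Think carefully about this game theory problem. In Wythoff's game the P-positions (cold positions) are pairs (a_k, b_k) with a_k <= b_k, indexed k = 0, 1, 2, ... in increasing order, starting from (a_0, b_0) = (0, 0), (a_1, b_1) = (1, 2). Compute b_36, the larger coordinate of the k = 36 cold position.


By Wythoff's theorem, a_k = floor(k * phi) and b_k = floor(k * phi^2) = a_k + k, where phi = (1 + sqrt(5))/2 is the golden ratio.
phi = (1 + sqrt(5))/2 = 1.618034
phi^2 = phi + 1 = 2.618034
k = 36
k * phi^2 = 36 * 2.618034 = 94.249224
b_36 = floor(k * phi^2) = 94 (check: a_36 + k = 58 + 36 = 94)

94


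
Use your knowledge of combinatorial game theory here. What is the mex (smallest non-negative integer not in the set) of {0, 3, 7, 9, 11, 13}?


Set = {0, 3, 7, 9, 11, 13}
0 is in the set.
1 is NOT in the set. This is the mex.
mex = 1

1


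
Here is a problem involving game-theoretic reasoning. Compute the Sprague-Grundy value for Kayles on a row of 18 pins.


Kayles: a move removes 1 or 2 adjacent pins from a contiguous row.
Removing pins from a row of k leaves two independent rows (a, b) with a + b = k - 1 (one pin) or a + b = k - 2 (two pins); an end removal gives a = 0.
By Sprague-Grundy, G(k) = mex{ G(a) XOR G(b) } over all these splits. G(0) = 0.
G(1): splits (0,0):0^0=0 -> mex({0}) = 1
G(2): splits (0,1):0^1=1 (0,0):0^0=0 -> mex({0, 1}) = 2
G(3): splits (0,2):0^2=2 (1,1):1^1=0 (0,1):0^1=1 -> mex({0, 1, 2}) = 3
G(4): splits (0,3):0^3=3 (1,2):1^2=3 (0,2):0^2=2 (1,1):1^1=0 -> mex({0, 2, 3}) = 1
G(5): splits (0,4):0^1=1 (1,3):1^3=2 (2,2):2^2=0 (0,3):0^3=3 (1,2):1^2=3 -> mex({0, 1, 2, 3}) = 4
G(6) = mex({0, 1, 2, 4}) = 3
G(7) = mex({0, 1, 3, 4, 5}) = 2
G(8) = mex({0, 2, 3, 5, 6}) = 1
G(9) = mex({0, 1, 2, 3, 6, 7}) = 4
G(10) = mex({0, 1, 3, 4, 5, 7}) = 2
G(11) = mex({0, 1, 2, 3, 4, 5}) = 6
G(12) = mex({0, 1, 2, 3, 5, 6, 7}) = 4
G(13) = mex({0, 2, 3, 4, 6, 7}) = 1
G(14) = mex({0, 1, 4, 5, 6, 7}) = 2
G(15) = mex({0, 1, 2, 3, 4, 5, 6}) = 7
G(16) = mex({0, 2, 3, 5, 6, 7}) = 1
G(17) = mex({0, 1, 2, 3, 5, 6, 7}) = 4
G(18) = mex({0, 1, 2, 4, 5, 6}) = 3
Therefore G(18) = 3.

3


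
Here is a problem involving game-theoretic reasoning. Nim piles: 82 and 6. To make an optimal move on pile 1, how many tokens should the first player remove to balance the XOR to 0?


Piles: 82 and 6
Current XOR: 82 XOR 6 = 84 (non-zero, so this is an N-position).
To make the XOR zero, we need to find a move that balances the piles.
For pile 1 (size 82): target = 82 XOR 84 = 6
We reduce pile 1 from 82 to 6.
Tokens removed: 82 - 6 = 76
Verification: 6 XOR 6 = 0

76


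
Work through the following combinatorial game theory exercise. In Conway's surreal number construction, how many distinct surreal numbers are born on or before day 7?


Day 0: {|} = 0 is born. Count = 1.
Day n: the number of surreal numbers born by day n is 2^(n+1) - 1.
By day 0: 2^1 - 1 = 1
By day 1: 2^2 - 1 = 3
By day 2: 2^3 - 1 = 7
By day 3: 2^4 - 1 = 15
By day 4: 2^5 - 1 = 31
By day 5: 2^6 - 1 = 63
By day 6: 2^7 - 1 = 127
By day 7: 2^8 - 1 = 255
By day 7: 255 surreal numbers.

255


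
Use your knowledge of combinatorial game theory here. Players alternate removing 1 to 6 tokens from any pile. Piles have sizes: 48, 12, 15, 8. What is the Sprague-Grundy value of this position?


Subtraction set: {1, 2, 3, 4, 5, 6}
For this subtraction set, G(n) = n mod 7 (period = max + 1 = 7).
Pile 1 (size 48): G(48) = 48 mod 7 = 6
Pile 2 (size 12): G(12) = 12 mod 7 = 5
Pile 3 (size 15): G(15) = 15 mod 7 = 1
Pile 4 (size 8): G(8) = 8 mod 7 = 1
Total Grundy value = XOR of all: 6 XOR 5 XOR 1 XOR 1 = 3

3


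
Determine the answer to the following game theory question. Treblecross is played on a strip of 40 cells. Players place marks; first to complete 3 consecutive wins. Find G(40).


Treblecross: place X on empty cells; 3-in-a-row wins.
Playing within two cells of an existing X lets the opponent win at once, so sensible play treats the cells i-2..i+2 around each X as dead. The player left with no safe cell loses, so this is a normal-play take-away game on strips of safe cells.
Placing X at cell i (0-indexed) of a strip of k safe cells leaves independent strips of sizes max(0, i-2) and max(0, k-i-3). Hence G(k) = mex{ G(max(0,i-2)) XOR G(max(0,k-i-3)) : 0 <= i < k }, with G(0) = 0.
G(1): splits (0,0):0^0=0 -> mex({0}) = 1
G(2): splits (0,0):0^0=0 -> mex({0}) = 1
G(3): splits (0,0):0^0=0 -> mex({0}) = 1
G(4): splits (0,1):0^1=1 (0,0):0^0=0 -> mex({0, 1}) = 2
G(5): splits (0,2):0^1=1 (0,1):0^1=1 (0,0):0^0=0 -> mex({0, 1}) = 2
G(6) = mex({1}) = 0
G(7) = mex({0, 1, 2}) = 3
G(8) = mex({0, 1, 2}) = 3
G(9) = mex({0, 2}) = 1
G(10) = mex({0, 2, 3}) = 1
G(11) = mex({0, 3}) = 1
G(12) = mex({1, 3}) = 0
G(13) = mex({0, 1, 2, 3}) = 4
G(14) = mex({0, 1, 2}) = 3
G(15) = mex({0, 1, 2}) = 3
G(16) = mex({0, 1, 2, 4}) = 3
G(17) = mex({0, 1, 3, 4}) = 2
G(18) = mex({0, 1, 3, 4}) = 2
G(19) = mex({0, 1, 3, 5}) = 2
G(20) = mex({0, 1, 2, 3, 5}) = 4
G(21) = mex({0, 1, 2, 3, 5}) = 4
G(22) = mex({1, 2, 6}) = 0
G(23) = mex({0, 1, 2, 3, 4, 6}) = 5
G(24) = mex({0, 1, 2, 3, 4}) = 5
G(25) = mex({0, 1, 3, 4, 7}) = 2
G(26) = mex({0, 1, 3, 4, 5, 7}) = 2
G(27) = mex({0, 1, 3, 5}) = 2
G(28) = mex({0, 1, 2, 5}) = 3
G(29) = mex({0, 1, 2, 4, 5, 6}) = 3
G(30) = mex({1, 2, 4, 6}) = 0
G(31) = mex({0, 1, 2, 3, 4, 6}) = 5
G(32) = mex({1, 2, 3, 4, 7}) = 0
G(33) = mex({0, 3, 7}) = 1
G(34) = mex({0, 2, 3, 5, 7}) = 1
G(35) = mex({0, 2, 3, 5, 6}) = 1
G(36) = mex({0, 1, 2, 5, 6}) = 3
G(37) = mex({0, 1, 2, 4, 5, 6}) = 3
G(38) = mex({0, 1, 2, 4}) = 3
G(39) = mex({0, 1, 2, 3, 4, 7}) = 5
G(40) = mex({0, 1, 2, 3, 4, 5, 7}) = 6
Therefore G(40) = 6.

6


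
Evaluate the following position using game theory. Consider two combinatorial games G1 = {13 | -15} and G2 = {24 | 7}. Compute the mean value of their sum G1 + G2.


G1 = {13 | -15}, G2 = {24 | 7}
Each is a switch {a | b} with numbers a > b; its mean value is (a + b)/2, and mean value is additive over game sums: m(G1 + G2) = m(G1) + m(G2).
Mean of G1 = (13 + (-15))/2 = -2/2 = -1
Mean of G2 = (24 + (7))/2 = 31/2 = 31/2
Mean of G1 + G2 = -1 + 31/2 = 29/2

29/2


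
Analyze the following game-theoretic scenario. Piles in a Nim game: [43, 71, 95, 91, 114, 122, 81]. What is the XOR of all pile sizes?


We need the XOR (exclusive or) of all pile sizes.
After XOR-ing pile 1 (size 43): 0 XOR 43 = 43
After XOR-ing pile 2 (size 71): 43 XOR 71 = 108
After XOR-ing pile 3 (size 95): 108 XOR 95 = 51
After XOR-ing pile 4 (size 91): 51 XOR 91 = 104
After XOR-ing pile 5 (size 114): 104 XOR 114 = 26
After XOR-ing pile 6 (size 122): 26 XOR 122 = 96
After XOR-ing pile 7 (size 81): 96 XOR 81 = 49
The Nim-value of this position is 49.

49


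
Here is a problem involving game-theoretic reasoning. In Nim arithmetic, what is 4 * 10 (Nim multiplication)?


Nim multiplication is bilinear over XOR: (u XOR v) * w = (u*w) XOR (v*w).
So we split each operand into its bit components and XOR the pairwise Nim products.
4 = 4 (as XOR of powers of 2).
10 = 2 + 8 (as XOR of powers of 2).
Using the standard Nim-product table on single bits:
  2*2 = 3,   2*4 = 8,   2*8 = 12,
  4*4 = 6,   4*8 = 11,  8*8 = 13,
and  1*x = x (identity), k*l = l*k (commutative).
Pairwise Nim products:
  4 * 2 = 8
  4 * 8 = 11
XOR them: 8 XOR 11 = 3.
Result: 4 * 10 = 3 (in Nim).

3


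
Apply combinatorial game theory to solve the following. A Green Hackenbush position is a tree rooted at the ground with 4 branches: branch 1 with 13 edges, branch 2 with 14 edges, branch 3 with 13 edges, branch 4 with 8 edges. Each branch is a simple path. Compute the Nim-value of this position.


The tree has 4 branches from the ground vertex.
In Green Hackenbush, the Nim-value of a simple path of length k is k.
Branch 1: length 13, Nim-value = 13
Branch 2: length 14, Nim-value = 14
Branch 3: length 13, Nim-value = 13
Branch 4: length 8, Nim-value = 8
Total Nim-value = XOR of all branch values:
0 XOR 13 = 13
13 XOR 14 = 3
3 XOR 13 = 14
14 XOR 8 = 6
Nim-value of the tree = 6

6


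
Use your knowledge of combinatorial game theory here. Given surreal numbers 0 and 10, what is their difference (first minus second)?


x = 0, y = 10
x - y = 0 - 10 = -10

-10


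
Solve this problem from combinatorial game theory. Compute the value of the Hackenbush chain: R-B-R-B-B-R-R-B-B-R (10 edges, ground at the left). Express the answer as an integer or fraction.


Edges (from ground): R-B-R-B-B-R-R-B-B-R
By Berlekamp's sign-expansion rule, a Blue-Red Hackenbush stalk has the value of the surreal number whose sign sequence is the edge sequence with B -> + and R -> -.
Sign sequence: -+-++--++-
Trace the sign expansion in the surreal number tree, starting from 0:
Edge 1: R (sign -) -> bounds (-inf, 0), value = -1
Edge 2: B (sign +) -> bounds (-1, 0), value = -1/2
Edge 3: R (sign -) -> bounds (-1, -1/2), value = -3/4
Edge 4: B (sign +) -> bounds (-3/4, -1/2), value = -5/8
Edge 5: B (sign +) -> bounds (-5/8, -1/2), value = -9/16
Edge 6: R (sign -) -> bounds (-5/8, -9/16), value = -19/32
Edge 7: R (sign -) -> bounds (-5/8, -19/32), value = -39/64
Edge 8: B (sign +) -> bounds (-39/64, -19/32), value = -77/128
Edge 9: B (sign +) -> bounds (-77/128, -19/32), value = -153/256
Edge 10: R (sign -) -> bounds (-77/128, -153/256), value = -307/512
Game value = -307/512

-307/512


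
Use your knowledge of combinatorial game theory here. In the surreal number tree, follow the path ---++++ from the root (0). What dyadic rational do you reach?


Sign expansion: ---++++
Rule: track bounds (lo, hi), initially (-inf, +inf). On '+', the current value becomes lo and we move to the simplest number in (value, hi): value + 1 if hi = +inf, otherwise the midpoint (value + hi)/2. On '-', the current value becomes hi and we move to value - 1 if lo = -inf, otherwise the midpoint (lo + value)/2.
Start at 0.
Step 1: sign = -, move left. Bounds: (-inf, 0). Value = -1
Step 2: sign = -, move left. Bounds: (-inf, -1). Value = -2
Step 3: sign = -, move left. Bounds: (-inf, -2). Value = -3
Step 4: sign = +, move right. Bounds: (-3, -2). Value = -5/2
Step 5: sign = +, move right. Bounds: (-5/2, -2). Value = -9/4
Step 6: sign = +, move right. Bounds: (-9/4, -2). Value = -17/8
Step 7: sign = +, move right. Bounds: (-17/8, -2). Value = -33/16
The surreal number with sign expansion ---++++ is -33/16.

-33/16


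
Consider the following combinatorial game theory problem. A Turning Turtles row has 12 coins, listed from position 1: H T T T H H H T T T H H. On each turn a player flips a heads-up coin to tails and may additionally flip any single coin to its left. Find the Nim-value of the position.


Coins: H T T T H H H T T T H H
Key fact: a single head at position k behaves exactly like a Nim heap of size k (turning it to T and optionally flipping a coin at j < k corresponds to moving the heap from k to j, or to 0), and heads combine as a disjunctive sum (two heads at the same place would cancel, matching j XOR j = 0). So the Nim-value is the XOR of the 1-indexed positions of the heads.
Face-up positions (1-indexed): [1, 5, 6, 7, 11, 12]
XOR 0 with 1: 0 XOR 1 = 1
XOR 1 with 5: 1 XOR 5 = 4
XOR 4 with 6: 4 XOR 6 = 2
XOR 2 with 7: 2 XOR 7 = 5
XOR 5 with 11: 5 XOR 11 = 14
XOR 14 with 12: 14 XOR 12 = 2
Nim-value = 2

2


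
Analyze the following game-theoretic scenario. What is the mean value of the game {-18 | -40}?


Game = {-18 | -40}, a switch {a | b} with numbers a > b.
Its thermograph has left wall a - t and right wall b + t, which meet at t = (a - b)/2, where both equal (a + b)/2. So the mast (mean value) is at (a + b)/2.
Mean = (-18 + (-40))/2 = -58/2 = -29

-29


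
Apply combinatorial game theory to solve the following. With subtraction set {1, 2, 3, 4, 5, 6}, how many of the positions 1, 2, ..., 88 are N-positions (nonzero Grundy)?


Subtraction set S = {1, 2, 3, 4, 5, 6}, so G(n) = n mod 7.
G(n) = 0 when n is a multiple of 7.
Multiples of 7 in [1, 88]: 12
N-positions (nonzero Grundy) = 88 - 12 = 76

76


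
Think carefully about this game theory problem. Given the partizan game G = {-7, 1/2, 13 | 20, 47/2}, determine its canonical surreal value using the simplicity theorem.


Left options: {-7, 1/2, 13}, max = 13
Right options: {20, 47/2}, min = 20
All options are numbers and max(Left) < min(Right), so by the simplicity theorem the value is the simplest (earliest-born) number strictly between 13 and 20.
Integers 14 through 19 all lie strictly between 13 and 20.
Among integers, the simplest (lowest birthday = smallest |n|; 0 is born on day 0, +-n on day n) is 14.
No non-integer in the interval can be simpler: if x is a non-integer in the interval, then floor(x) or ceil(x) also lies in the interval (the interval contains an integer), and both are proper prefixes of x's sign expansion, i.e. born earlier. So the game value is 14.
Game value = 14

14


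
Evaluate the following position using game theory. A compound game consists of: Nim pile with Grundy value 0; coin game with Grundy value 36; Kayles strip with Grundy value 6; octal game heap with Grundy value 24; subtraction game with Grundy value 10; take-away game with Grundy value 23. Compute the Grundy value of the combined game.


By the Sprague-Grundy theorem, the Grundy value of a sum of games is the XOR of individual Grundy values.
Nim pile: Grundy value = 0. Running XOR: 0 XOR 0 = 0
coin game: Grundy value = 36. Running XOR: 0 XOR 36 = 36
Kayles strip: Grundy value = 6. Running XOR: 36 XOR 6 = 34
octal game heap: Grundy value = 24. Running XOR: 34 XOR 24 = 58
subtraction game: Grundy value = 10. Running XOR: 58 XOR 10 = 48
take-away game: Grundy value = 23. Running XOR: 48 XOR 23 = 39
The combined Grundy value is 39.

39


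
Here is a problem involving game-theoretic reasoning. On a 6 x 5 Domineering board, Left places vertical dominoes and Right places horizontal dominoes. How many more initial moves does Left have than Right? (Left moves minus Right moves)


Board is 6 x 5 (rows x cols).
Left (vertical) placements: (rows-1) * cols = 5 * 5 = 25
Right (horizontal) placements: rows * (cols-1) = 6 * 4 = 24
Advantage = Left - Right = 25 - 24 = 1

1


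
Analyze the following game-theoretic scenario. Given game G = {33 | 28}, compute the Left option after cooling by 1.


Original game: {33 | 28} (a switch {a | b} with a > b).
Cooling by t (for t below the temperature (a - b)/2 = 5/2) taxes each move by t: {a | b} cooled by t is {a - t | b + t}.
Cooling amount: t = 1
Cooled Left option: 33 - 1 = 32
Cooled Right option: 28 + 1 = 29
Cooled game: {32 | 29}
Left option = 32

32


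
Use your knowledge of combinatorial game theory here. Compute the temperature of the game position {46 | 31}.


The game is {46 | 31}, a switch {a | b} with numbers a > b.
Cooling {a | b} by t gives {a - t | b + t}, which stops being hot when a - t = b + t, i.e. at t = (a - b)/2. So the temperature of a switch is (a - b)/2.
Temperature = (Left option - Right option) / 2
= (46 - (31)) / 2
= 15 / 2
= 15/2

15/2


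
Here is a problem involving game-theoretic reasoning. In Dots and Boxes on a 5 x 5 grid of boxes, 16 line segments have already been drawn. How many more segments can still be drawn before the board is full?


Grid: 5 x 5 boxes, i.e. 6 rows and 6 columns of dots.
Horizontal edges: (rows + 1) * cols = 6 * 5 = 30
Vertical edges: rows * (cols + 1) = 5 * 6 = 30
Total edges: 30 + 30 = 60
Edges drawn: 16
Remaining: 60 - 16 = 44

44


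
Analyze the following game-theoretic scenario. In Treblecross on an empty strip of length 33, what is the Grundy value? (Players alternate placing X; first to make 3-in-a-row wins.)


Treblecross: place X on empty cells; 3-in-a-row wins.
Playing within two cells of an existing X lets the opponent win at once, so sensible play treats the cells i-2..i+2 around each X as dead. The player left with no safe cell loses, so this is a normal-play take-away game on strips of safe cells.
Placing X at cell i (0-indexed) of a strip of k safe cells leaves independent strips of sizes max(0, i-2) and max(0, k-i-3). Hence G(k) = mex{ G(max(0,i-2)) XOR G(max(0,k-i-3)) : 0 <= i < k }, with G(0) = 0.
G(1): splits (0,0):0^0=0 -> mex({0}) = 1
G(2): splits (0,0):0^0=0 -> mex({0}) = 1
G(3): splits (0,0):0^0=0 -> mex({0}) = 1
G(4): splits (0,1):0^1=1 (0,0):0^0=0 -> mex({0, 1}) = 2
G(5): splits (0,2):0^1=1 (0,1):0^1=1 (0,0):0^0=0 -> mex({0, 1}) = 2
G(6) = mex({1}) = 0
G(7) = mex({0, 1, 2}) = 3
G(8) = mex({0, 1, 2}) = 3
G(9) = mex({0, 2}) = 1
G(10) = mex({0, 2, 3}) = 1
G(11) = mex({0, 3}) = 1
G(12) = mex({1, 3}) = 0
G(13) = mex({0, 1, 2, 3}) = 4
G(14) = mex({0, 1, 2}) = 3
G(15) = mex({0, 1, 2}) = 3
G(16) = mex({0, 1, 2, 4}) = 3
G(17) = mex({0, 1, 3, 4}) = 2
G(18) = mex({0, 1, 3, 4}) = 2
G(19) = mex({0, 1, 3, 5}) = 2
G(20) = mex({0, 1, 2, 3, 5}) = 4
G(21) = mex({0, 1, 2, 3, 5}) = 4
G(22) = mex({1, 2, 6}) = 0
G(23) = mex({0, 1, 2, 3, 4, 6}) = 5
G(24) = mex({0, 1, 2, 3, 4}) = 5
G(25) = mex({0, 1, 3, 4, 7}) = 2
G(26) = mex({0, 1, 3, 4, 5, 7}) = 2
G(27) = mex({0, 1, 3, 5}) = 2
G(28) = mex({0, 1, 2, 5}) = 3
G(29) = mex({0, 1, 2, 4, 5, 6}) = 3
G(30) = mex({1, 2, 4, 6}) = 0
G(31) = mex({0, 1, 2, 3, 4, 6}) = 5
G(32) = mex({1, 2, 3, 4, 7}) = 0
G(33) = mex({0, 3, 7}) = 1
Therefore G(33) = 1.

1


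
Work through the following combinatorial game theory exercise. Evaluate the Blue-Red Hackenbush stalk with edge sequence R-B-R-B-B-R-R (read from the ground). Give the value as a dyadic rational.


Edges (from ground): R-B-R-B-B-R-R
By Berlekamp's sign-expansion rule, a Blue-Red Hackenbush stalk has the value of the surreal number whose sign sequence is the edge sequence with B -> + and R -> -.
Sign sequence: -+-++--
Trace the sign expansion in the surreal number tree, starting from 0:
Edge 1: R (sign -) -> bounds (-inf, 0), value = -1
Edge 2: B (sign +) -> bounds (-1, 0), value = -1/2
Edge 3: R (sign -) -> bounds (-1, -1/2), value = -3/4
Edge 4: B (sign +) -> bounds (-3/4, -1/2), value = -5/8
Edge 5: B (sign +) -> bounds (-5/8, -1/2), value = -9/16
Edge 6: R (sign -) -> bounds (-5/8, -9/16), value = -19/32
Edge 7: R (sign -) -> bounds (-5/8, -19/32), value = -39/64
Game value = -39/64

-39/64


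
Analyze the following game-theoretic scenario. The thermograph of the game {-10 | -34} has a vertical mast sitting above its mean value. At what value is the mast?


Game = {-10 | -34}, a switch {a | b} with numbers a > b.
Its thermograph has left wall a - t and right wall b + t, which meet at t = (a - b)/2, where both equal (a + b)/2. So the mast (mean value) is at (a + b)/2.
Mean = (-10 + (-34))/2 = -44/2 = -22

-22


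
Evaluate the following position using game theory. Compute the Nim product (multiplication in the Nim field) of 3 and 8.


Nim multiplication is bilinear over XOR: (u XOR v) * w = (u*w) XOR (v*w).
So we split each operand into its bit components and XOR the pairwise Nim products.
3 = 1 + 2 (as XOR of powers of 2).
8 = 8 (as XOR of powers of 2).
Using the standard Nim-product table on single bits:
  2*2 = 3,   2*4 = 8,   2*8 = 12,
  4*4 = 6,   4*8 = 11,  8*8 = 13,
and  1*x = x (identity), k*l = l*k (commutative).
Pairwise Nim products:
  1 * 8 = 8
  2 * 8 = 12
XOR them: 8 XOR 12 = 4.
Result: 3 * 8 = 4 (in Nim).

4


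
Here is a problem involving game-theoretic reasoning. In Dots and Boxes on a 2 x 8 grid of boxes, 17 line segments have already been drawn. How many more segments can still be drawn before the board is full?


Grid: 2 x 8 boxes, i.e. 3 rows and 9 columns of dots.
Horizontal edges: (rows + 1) * cols = 3 * 8 = 24
Vertical edges: rows * (cols + 1) = 2 * 9 = 18
Total edges: 24 + 18 = 42
Edges drawn: 17
Remaining: 42 - 17 = 25

25


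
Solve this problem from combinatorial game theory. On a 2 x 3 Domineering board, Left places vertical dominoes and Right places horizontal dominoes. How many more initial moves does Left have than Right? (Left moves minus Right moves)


Board is 2 x 3 (rows x cols).
Left (vertical) placements: (rows-1) * cols = 1 * 3 = 3
Right (horizontal) placements: rows * (cols-1) = 2 * 2 = 4
Advantage = Left - Right = 3 - 4 = -1

-1


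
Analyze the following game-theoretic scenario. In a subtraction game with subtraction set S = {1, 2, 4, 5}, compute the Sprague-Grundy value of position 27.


The subtraction set is S = {1, 2, 4, 5}.
G(k) = mex{ G(k - s) : s in S, s <= k }. We compute iteratively: G(0) = 0.
G(1) = mex({0}) = 1
G(2) = mex({0, 1}) = 2
G(3) = mex({1, 2}) = 0
G(4) = mex({0, 2}) = 1
G(5) = mex({0, 1}) = 2
G(6) = mex({1, 2}) = 0
G(7) = mex({0, 2}) = 1
Observe that G(3)..G(7) = 0, 1, 2, 0, 1 repeats G(0)..G(4) = 0, 1, 2, 0, 1.
For k >= max(S) = 5, G(k) is determined by the previous 5 values G(k-5)..G(k-1); a window of 5 consecutive values has recurred shifted by 3, so by induction G(k + 3) = G(k) for all k >= 0: the sequence is periodic from the start with period 3.
One period: G(0..2) = 0, 1, 2.
27 mod 3 = 0, so G(27) = G(0) = 0.

0


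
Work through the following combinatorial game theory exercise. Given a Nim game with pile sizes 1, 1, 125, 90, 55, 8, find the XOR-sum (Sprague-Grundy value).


We need the XOR (exclusive or) of all pile sizes.
After XOR-ing pile 1 (size 1): 0 XOR 1 = 1
After XOR-ing pile 2 (size 1): 1 XOR 1 = 0
After XOR-ing pile 3 (size 125): 0 XOR 125 = 125
After XOR-ing pile 4 (size 90): 125 XOR 90 = 39
After XOR-ing pile 5 (size 55): 39 XOR 55 = 16
After XOR-ing pile 6 (size 8): 16 XOR 8 = 24
The Nim-value of this position is 24.

24


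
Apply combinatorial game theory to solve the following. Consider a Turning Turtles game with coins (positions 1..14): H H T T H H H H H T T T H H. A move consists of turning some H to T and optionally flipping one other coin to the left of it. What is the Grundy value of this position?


Coins: H H T T H H H H H T T T H H
Key fact: a single head at position k behaves exactly like a Nim heap of size k (turning it to T and optionally flipping a coin at j < k corresponds to moving the heap from k to j, or to 0), and heads combine as a disjunctive sum (two heads at the same place would cancel, matching j XOR j = 0). So the Nim-value is the XOR of the 1-indexed positions of the heads.
Face-up positions (1-indexed): [1, 2, 5, 6, 7, 8, 9, 13, 14]
XOR 0 with 1: 0 XOR 1 = 1
XOR 1 with 2: 1 XOR 2 = 3
XOR 3 with 5: 3 XOR 5 = 6
XOR 6 with 6: 6 XOR 6 = 0
XOR 0 with 7: 0 XOR 7 = 7
XOR 7 with 8: 7 XOR 8 = 15
XOR 15 with 9: 15 XOR 9 = 6
XOR 6 with 13: 6 XOR 13 = 11
XOR 11 with 14: 11 XOR 14 = 5
Nim-value = 5

5


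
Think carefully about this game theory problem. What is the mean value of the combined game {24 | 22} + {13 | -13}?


G1 = {24 | 22}, G2 = {13 | -13}
Each is a switch {a | b} with numbers a > b; its mean value is (a + b)/2, and mean value is additive over game sums: m(G1 + G2) = m(G1) + m(G2).
Mean of G1 = (24 + (22))/2 = 46/2 = 23
Mean of G2 = (13 + (-13))/2 = 0/2 = 0
Mean of G1 + G2 = 23 + 0 = 23

23


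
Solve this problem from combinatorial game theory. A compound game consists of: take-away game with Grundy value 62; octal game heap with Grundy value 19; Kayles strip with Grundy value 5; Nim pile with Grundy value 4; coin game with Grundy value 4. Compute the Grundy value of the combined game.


By the Sprague-Grundy theorem, the Grundy value of a sum of games is the XOR of individual Grundy values.
take-away game: Grundy value = 62. Running XOR: 0 XOR 62 = 62
octal game heap: Grundy value = 19. Running XOR: 62 XOR 19 = 45
Kayles strip: Grundy value = 5. Running XOR: 45 XOR 5 = 40
Nim pile: Grundy value = 4. Running XOR: 40 XOR 4 = 44
coin game: Grundy value = 4. Running XOR: 44 XOR 4 = 40
The combined Grundy value is 40.

40


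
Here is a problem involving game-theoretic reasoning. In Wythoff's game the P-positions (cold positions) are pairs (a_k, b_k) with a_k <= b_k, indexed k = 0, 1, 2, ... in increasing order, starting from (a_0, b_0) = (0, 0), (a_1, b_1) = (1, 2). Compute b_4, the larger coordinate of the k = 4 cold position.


By Wythoff's theorem, a_k = floor(k * phi) and b_k = floor(k * phi^2) = a_k + k, where phi = (1 + sqrt(5))/2 is the golden ratio.
phi = (1 + sqrt(5))/2 = 1.618034
phi^2 = phi + 1 = 2.618034
k = 4
k * phi^2 = 4 * 2.618034 = 10.472136
b_4 = floor(k * phi^2) = 10 (check: a_4 + k = 6 + 4 = 10)

10


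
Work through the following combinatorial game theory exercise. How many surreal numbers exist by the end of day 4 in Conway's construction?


Day 0: {|} = 0 is born. Count = 1.
Day n: the number of surreal numbers born by day n is 2^(n+1) - 1.
By day 0: 2^1 - 1 = 1
By day 1: 2^2 - 1 = 3
By day 2: 2^3 - 1 = 7
By day 3: 2^4 - 1 = 15
By day 4: 2^5 - 1 = 31
By day 4: 31 surreal numbers.

31


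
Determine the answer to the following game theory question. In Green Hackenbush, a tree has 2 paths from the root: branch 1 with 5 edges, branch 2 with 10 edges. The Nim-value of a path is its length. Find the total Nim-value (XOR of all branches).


The tree has 2 branches from the ground vertex.
In Green Hackenbush, the Nim-value of a simple path of length k is k.
Branch 1: length 5, Nim-value = 5
Branch 2: length 10, Nim-value = 10
Total Nim-value = XOR of all branch values:
0 XOR 5 = 5
5 XOR 10 = 15
Nim-value of the tree = 15

15


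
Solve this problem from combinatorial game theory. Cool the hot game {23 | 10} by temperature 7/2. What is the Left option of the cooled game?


Original game: {23 | 10} (a switch {a | b} with a > b).
Cooling by t (for t below the temperature (a - b)/2 = 13/2) taxes each move by t: {a | b} cooled by t is {a - t | b + t}.
Cooling amount: t = 7/2
Cooled Left option: 23 - 7/2 = 39/2
Cooled Right option: 10 + 7/2 = 27/2
Cooled game: {39/2 | 27/2}
Left option = 39/2

39/2


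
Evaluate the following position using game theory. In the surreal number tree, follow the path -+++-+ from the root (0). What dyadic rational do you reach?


Sign expansion: -+++-+
Rule: track bounds (lo, hi), initially (-inf, +inf). On '+', the current value becomes lo and we move to the simplest number in (value, hi): value + 1 if hi = +inf, otherwise the midpoint (value + hi)/2. On '-', the current value becomes hi and we move to value - 1 if lo = -inf, otherwise the midpoint (lo + value)/2.
Start at 0.
Step 1: sign = -, move left. Bounds: (-inf, 0). Value = -1
Step 2: sign = +, move right. Bounds: (-1, 0). Value = -1/2
Step 3: sign = +, move right. Bounds: (-1/2, 0). Value = -1/4
Step 4: sign = +, move right. Bounds: (-1/4, 0). Value = -1/8
Step 5: sign = -, move left. Bounds: (-1/4, -1/8). Value = -3/16
Step 6: sign = +, move right. Bounds: (-3/16, -1/8). Value = -5/32
The surreal number with sign expansion -+++-+ is -5/32.

-5/32


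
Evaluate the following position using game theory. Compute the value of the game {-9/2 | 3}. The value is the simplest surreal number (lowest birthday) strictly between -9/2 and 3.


Left options: {-9/2}, max = -9/2
Right options: {3}, min = 3
All options are numbers and max(Left) < min(Right), so by the simplicity theorem the value is the simplest (earliest-born) number strictly between -9/2 and 3.
Integers -4 through 2 all lie strictly between -9/2 and 3.
Among integers, the simplest (lowest birthday = smallest |n|; 0 is born on day 0, +-n on day n) is 0.
No non-integer in the interval can be simpler: if x is a non-integer in the interval, then floor(x) or ceil(x) also lies in the interval (the interval contains an integer), and both are proper prefixes of x's sign expansion, i.e. born earlier. So the game value is 0.
Game value = 0

0


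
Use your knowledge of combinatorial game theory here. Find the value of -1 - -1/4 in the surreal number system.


x = -1, y = -1/4
Converting to common denominator: 4
x = -4/4, y = -1/4
x - y = -1 - -1/4 = -3/4

-3/4


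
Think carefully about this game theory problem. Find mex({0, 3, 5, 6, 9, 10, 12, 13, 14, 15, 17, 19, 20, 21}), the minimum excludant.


Set = {0, 3, 5, 6, 9, 10, 12, 13, 14, 15, 17, 19, 20, 21}
0 is in the set.
1 is NOT in the set. This is the mex.
mex = 1

1


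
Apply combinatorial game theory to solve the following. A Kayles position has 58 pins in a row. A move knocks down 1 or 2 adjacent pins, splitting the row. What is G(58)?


Kayles: a move removes 1 or 2 adjacent pins from a contiguous row.
Removing pins from a row of k leaves two independent rows (a, b) with a + b = k - 1 (one pin) or a + b = k - 2 (two pins); an end removal gives a = 0.
By Sprague-Grundy, G(k) = mex{ G(a) XOR G(b) } over all these splits. G(0) = 0.
G(1): splits (0,0):0^0=0 -> mex({0}) = 1
G(2): splits (0,1):0^1=1 (0,0):0^0=0 -> mex({0, 1}) = 2
G(3): splits (0,2):0^2=2 (1,1):1^1=0 (0,1):0^1=1 -> mex({0, 1, 2}) = 3
G(4): splits (0,3):0^3=3 (1,2):1^2=3 (0,2):0^2=2 (1,1):1^1=0 -> mex({0, 2, 3}) = 1
G(5): splits (0,4):0^1=1 (1,3):1^3=2 (2,2):2^2=0 (0,3):0^3=3 (1,2):1^2=3 -> mex({0, 1, 2, 3}) = 4
G(6) = mex({0, 1, 2, 4}) = 3
G(7) = mex({0, 1, 3, 4, 5}) = 2
G(8) = mex({0, 2, 3, 5, 6}) = 1
G(9) = mex({0, 1, 2, 3, 6, 7}) = 4
G(10) = mex({0, 1, 3, 4, 5, 7}) = 2
G(11) = mex({0, 1, 2, 3, 4, 5}) = 6
G(12) = mex({0, 1, 2, 3, 5, 6, 7}) = 4
G(13) = mex({0, 2, 3, 4, 6, 7}) = 1
G(14) = mex({0, 1, 4, 5, 6, 7}) = 2
G(15) = mex({0, 1, 2, 3, 4, 5, 6}) = 7
G(16) = mex({0, 2, 3, 5, 6, 7}) = 1
G(17) = mex({0, 1, 2, 3, 5, 6, 7}) = 4
G(18) = mex({0, 1, 2, 4, 5, 6}) = 3
G(19) = mex({0, 1, 3, 4, 5, 7}) = 2
G(20) = mex({0, 2, 3, 4, 5, 6, 7}) = 1
G(21) = mex({0, 1, 2, 3, 5, 6, 7}) = 4
G(22) = mex({0, 1, 2, 3, 4, 5, 7}) = 6
G(23) = mex({0, 1, 2, 3, 4, 5, 6}) = 7
G(24) = mex({0, 1, 2, 3, 5, 6, 7}) = 4
G(25) = mex({0, 2, 3, 4, 6, 7}) = 1
G(26) = mex({0, 1, 3, 4, 5, 6, 7}) = 2
G(27) = mex({0, 1, 2, 3, 4, 5, 6, 7}) = 8
G(28) = mex({0, 1, 2, 3, 4, 6, 7, 8}) = 5
G(29) = mex({0, 1, 2, 3, 5, 6, 7, 8, 9}) = 4
G(30) = mex({0, 1, 2, 3, 4, 5, 6, 9, 10}) = 7
G(31) = mex({0, 1, 3, 4, 5, 7, 10, 11}) = 2
G(32) = mex({0, 2, 3, 4, 5, 6, 7, 9, 11}) = 1
G(33) = mex({0, 1, 2, 3, 4, 5, 6, 7, 9, 12}) = 8
G(34) = mex({0, 1, 2, 3, 4, 5, 7, 8, 11, 12}) = 6
G(35) = mex({0, 1, 2, 3, 4, 5, 6, 8, 9, 10, 11}) = 7
G(36) = mex({0, 1, 2, 3, 5, 6, 7, 9, 10}) = 4
G(37) = mex({0, 2, 3, 4, 6, 7, 9, 10, 11, 12}) = 1
G(38) = mex({0, 1, 3, 4, 5, 6, 7, 9, 10, 11, 12}) = 2
G(39) = mex({0, 1, 2, 4, 5, 6, 7, 9, 10, 12, 14}) = 3
G(40) = mex({0, 2, 3, 4, 6, 7, 11, 12, 14}) = 1
G(41) = mex({0, 1, 2, 3, 5, 6, 7, 9, 10, 11, 12}) = 4
G(42) = mex({0, 1, 2, 3, 4, 5, 6, 9, 10}) = 7
G(43) = mex({0, 1, 3, 4, 5, 7, 9, 10, 12, 15}) = 2
G(44) = mex({0, 2, 3, 4, 5, 6, 7, 9, 10, 12, 15}) = 1
G(45) = mex({0, 1, 2, 3, 4, 5, 6, 7, 9, 10, 12, 14}) = 8
G(46) = mex({0, 1, 3, 4, 5, 7, 8, 11, 12, 14}) = 2
G(47) = mex({0, 1, 2, 3, 4, 5, 6, 8, 9, 10, 11, 12}) = 7
G(48) = mex({0, 1, 2, 3, 5, 6, 7, 9, 10}) = 4
G(49) = mex({0, 2, 3, 4, 6, 7, 9, 10, 11, 12, 15}) = 1
G(50) = mex({0, 1, 4, 5, 6, 7, 9, 11, 12, 14, 15}) = 2
G(51) = mex({0, 1, 2, 3, 4, 5, 6, 7, 9, 12, 14, 15}) = 8
G(52) = mex({0, 2, 3, 4, 5, 6, 7, 8, 11, 12, 15}) = 1
G(53) = mex({0, 1, 2, 3, 5, 6, 7, 8, 9, 10, 11, 12}) = 4
G(54) = mex({0, 1, 2, 3, 4, 5, 6, 9, 10}) = 7
G(55) = mex({0, 1, 3, 4, 5, 7, 9, 10, 11, 12}) = 2
G(56) = mex({0, 2, 3, 4, 5, 6, 7, 9, 10, 11, 12, 13, 14}) = 1
G(57) = mex({0, 1, 2, 3, 5, 6, 7, 9, 10, 12, 13, 14, 15}) = 4
G(58) = mex({0, 1, 3, 4, 5, 7, 11, 12, 14, 15}) = 2
Therefore G(58) = 2.

2


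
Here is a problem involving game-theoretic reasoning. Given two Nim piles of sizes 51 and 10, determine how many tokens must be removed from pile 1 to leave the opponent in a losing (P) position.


Piles: 51 and 10
Current XOR: 51 XOR 10 = 57 (non-zero, so this is an N-position).
To make the XOR zero, we need to find a move that balances the piles.
For pile 1 (size 51): target = 51 XOR 57 = 10
We reduce pile 1 from 51 to 10.
Tokens removed: 51 - 10 = 41
Verification: 10 XOR 10 = 0

41


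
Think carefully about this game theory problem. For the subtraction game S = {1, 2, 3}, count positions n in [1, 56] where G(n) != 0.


Subtraction set S = {1, 2, 3}, so G(n) = n mod 4.
G(n) = 0 when n is a multiple of 4.
Multiples of 4 in [1, 56]: 14
N-positions (nonzero Grundy) = 56 - 14 = 42

42


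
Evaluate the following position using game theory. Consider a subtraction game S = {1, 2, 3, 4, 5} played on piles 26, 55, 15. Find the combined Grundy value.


Subtraction set: {1, 2, 3, 4, 5}
For this subtraction set, G(n) = n mod 6 (period = max + 1 = 6).
Pile 1 (size 26): G(26) = 26 mod 6 = 2
Pile 2 (size 55): G(55) = 55 mod 6 = 1
Pile 3 (size 15): G(15) = 15 mod 6 = 3
Total Grundy value = XOR of all: 2 XOR 1 XOR 3 = 0

0


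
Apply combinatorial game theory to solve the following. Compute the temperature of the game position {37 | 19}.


The game is {37 | 19}, a switch {a | b} with numbers a > b.
Cooling {a | b} by t gives {a - t | b + t}, which stops being hot when a - t = b + t, i.e. at t = (a - b)/2. So the temperature of a switch is (a - b)/2.
Temperature = (Left option - Right option) / 2
= (37 - (19)) / 2
= 18 / 2
= 9

9


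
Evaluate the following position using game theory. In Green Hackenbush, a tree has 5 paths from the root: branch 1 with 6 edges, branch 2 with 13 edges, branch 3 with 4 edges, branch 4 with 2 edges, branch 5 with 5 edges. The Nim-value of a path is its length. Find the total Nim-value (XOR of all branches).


The tree has 5 branches from the ground vertex.
In Green Hackenbush, the Nim-value of a simple path of length k is k.
Branch 1: length 6, Nim-value = 6
Branch 2: length 13, Nim-value = 13
Branch 3: length 4, Nim-value = 4
Branch 4: length 2, Nim-value = 2
Branch 5: length 5, Nim-value = 5
Total Nim-value = XOR of all branch values:
0 XOR 6 = 6
6 XOR 13 = 11
11 XOR 4 = 15
15 XOR 2 = 13
13 XOR 5 = 8
Nim-value of the tree = 8

8


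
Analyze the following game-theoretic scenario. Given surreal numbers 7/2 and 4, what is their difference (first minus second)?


x = 7/2, y = 4
Converting to common denominator: 2
x = 7/2, y = 8/2
x - y = 7/2 - 4 = -1/2

-1/2


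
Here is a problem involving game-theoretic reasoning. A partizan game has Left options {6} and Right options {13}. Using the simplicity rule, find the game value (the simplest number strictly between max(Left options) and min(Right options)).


Left options: {6}, max = 6
Right options: {13}, min = 13
All options are numbers and max(Left) < min(Right), so by the simplicity theorem the value is the simplest (earliest-born) number strictly between 6 and 13.
Integers 7 through 12 all lie strictly between 6 and 13.
Among integers, the simplest (lowest birthday = smallest |n|; 0 is born on day 0, +-n on day n) is 7.
No non-integer in the interval can be simpler: if x is a non-integer in the interval, then floor(x) or ceil(x) also lies in the interval (the interval contains an integer), and both are proper prefixes of x's sign expansion, i.e. born earlier. So the game value is 7.
Game value = 7

7


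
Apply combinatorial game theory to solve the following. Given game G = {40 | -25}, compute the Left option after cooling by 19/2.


Original game: {40 | -25} (a switch {a | b} with a > b).
Cooling by t (for t below the temperature (a - b)/2 = 65/2) taxes each move by t: {a | b} cooled by t is {a - t | b + t}.
Cooling amount: t = 19/2
Cooled Left option: 40 - 19/2 = 61/2
Cooled Right option: -25 + 19/2 = -31/2
Cooled game: {61/2 | -31/2}
Left option = 61/2

61/2


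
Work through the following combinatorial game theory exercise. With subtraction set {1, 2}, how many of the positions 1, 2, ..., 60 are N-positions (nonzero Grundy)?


Subtraction set S = {1, 2}, so G(n) = n mod 3.
G(n) = 0 when n is a multiple of 3.
Multiples of 3 in [1, 60]: 20
N-positions (nonzero Grundy) = 60 - 20 = 40

40


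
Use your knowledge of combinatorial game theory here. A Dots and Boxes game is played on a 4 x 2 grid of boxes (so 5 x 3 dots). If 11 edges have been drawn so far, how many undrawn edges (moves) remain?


Grid: 4 x 2 boxes, i.e. 5 rows and 3 columns of dots.
Horizontal edges: (rows + 1) * cols = 5 * 2 = 10
Vertical edges: rows * (cols + 1) = 4 * 3 = 12
Total edges: 10 + 12 = 22
Edges drawn: 11
Remaining: 22 - 11 = 11

11


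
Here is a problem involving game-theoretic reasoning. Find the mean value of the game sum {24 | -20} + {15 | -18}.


G1 = {24 | -20}, G2 = {15 | -18}
Each is a switch {a | b} with numbers a > b; its mean value is (a + b)/2, and mean value is additive over game sums: m(G1 + G2) = m(G1) + m(G2).
Mean of G1 = (24 + (-20))/2 = 4/2 = 2
Mean of G2 = (15 + (-18))/2 = -3/2 = -3/2
Mean of G1 + G2 = 2 + -3/2 = 1/2

1/2


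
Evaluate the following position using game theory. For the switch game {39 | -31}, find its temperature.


The game is {39 | -31}, a switch {a | b} with numbers a > b.
Cooling {a | b} by t gives {a - t | b + t}, which stops being hot when a - t = b + t, i.e. at t = (a - b)/2. So the temperature of a switch is (a - b)/2.
Temperature = (Left option - Right option) / 2
= (39 - (-31)) / 2
= 70 / 2
= 35

35


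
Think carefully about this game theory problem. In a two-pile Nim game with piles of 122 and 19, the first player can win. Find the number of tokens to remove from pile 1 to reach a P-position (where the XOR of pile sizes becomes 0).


Piles: 122 and 19
Current XOR: 122 XOR 19 = 105 (non-zero, so this is an N-position).
To make the XOR zero, we need to find a move that balances the piles.
For pile 1 (size 122): target = 122 XOR 105 = 19
We reduce pile 1 from 122 to 19.
Tokens removed: 122 - 19 = 103
Verification: 19 XOR 19 = 0

103


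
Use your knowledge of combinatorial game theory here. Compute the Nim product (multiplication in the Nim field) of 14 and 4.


Nim multiplication is bilinear over XOR: (u XOR v) * w = (u*w) XOR (v*w).
So we split each operand into its bit components and XOR the pairwise Nim products.
14 = 2 + 4 + 8 (as XOR of powers of 2).
4 = 4 (as XOR of powers of 2).
Using the standard Nim-product table on single bits:
  2*2 = 3,   2*4 = 8,   2*8 = 12,
  4*4 = 6,   4*8 = 11,  8*8 = 13,
and  1*x = x (identity), k*l = l*k (commutative).
Pairwise Nim products:
  2 * 4 = 8
  4 * 4 = 6
  8 * 4 = 11
XOR them: 8 XOR 6 XOR 11 = 5.
Result: 14 * 4 = 5 (in Nim).

5
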